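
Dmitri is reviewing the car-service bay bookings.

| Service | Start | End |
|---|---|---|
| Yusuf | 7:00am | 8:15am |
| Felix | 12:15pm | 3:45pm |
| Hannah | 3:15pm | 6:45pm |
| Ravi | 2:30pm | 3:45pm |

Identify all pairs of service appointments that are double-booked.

Felix & Hannah, Felix & Ravi, Hannah & Ravi

Check each pair: they overlap iff neither finishes before the other starts.
Sorted by start: Yusuf, Felix, Ravi, Hannah.
Felix starts after Yusuf ends; Yusuf is clear from here.
Ravi starts before Felix ends → Felix and Ravi overlap.
Hannah starts before Felix ends → Felix and Hannah overlap.
Hannah starts before Ravi ends → Ravi and Hannah overlap.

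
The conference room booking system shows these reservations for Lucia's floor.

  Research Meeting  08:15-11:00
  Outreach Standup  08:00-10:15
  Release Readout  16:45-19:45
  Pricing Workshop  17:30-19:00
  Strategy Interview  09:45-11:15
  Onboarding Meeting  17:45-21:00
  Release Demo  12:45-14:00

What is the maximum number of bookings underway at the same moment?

3

Sweep the timeline, counting +1 at each start and −1 at each end (ends before starts at a tie):
08:00 start Outreach Standup → 1
08:15 start Research Meeting → 2
09:45 start Strategy Interview → 3
10:15 end Outreach Standup → 2
11:00 end Research Meeting → 1
11:15 end Strategy Interview → 0
12:45 start Release Demo → 1
14:00 end Release Demo → 0
16:45 start Release Readout → 1
17:30 start Pricing Workshop → 2
17:45 start Onboarding Meeting → 3
19:00 end Pricing Workshop → 2
19:45 end Release Readout → 1
21:00 end Onboarding Meeting → 0
Peak is 3, at 09:45 (Outreach Standup, Research Meeting, Strategy Interview).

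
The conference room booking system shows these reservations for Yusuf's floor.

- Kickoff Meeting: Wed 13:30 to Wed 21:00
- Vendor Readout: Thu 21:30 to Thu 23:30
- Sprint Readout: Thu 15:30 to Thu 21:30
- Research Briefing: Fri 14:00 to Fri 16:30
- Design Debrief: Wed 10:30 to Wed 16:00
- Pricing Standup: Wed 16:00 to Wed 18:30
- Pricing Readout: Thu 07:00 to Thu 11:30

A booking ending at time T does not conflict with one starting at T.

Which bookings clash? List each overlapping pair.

Sorted by start: Design Debrief, Kickoff Meeting, Pricing Standup, Pricing Readout, Sprint Readout, Vendor Readout, Research Briefing.
Kickoff Meeting starts before Design Debrief ends → Design Debrief and Kickoff Meeting overlap.
Pricing Standup starts exactly when Design Debrief ends (back-to-back, no overlap) — done with Design Debrief.
Pricing Standup starts before Kickoff Meeting ends → Kickoff Meeting and Pricing Standup overlap.
Pricing Readout starts after Kickoff Meeting ends — done with Kickoff Meeting.
Pricing Readout starts after Pricing Standup ends — done with Pricing Standup.
Sprint Readout starts after Pricing Readout ends — done with Pricing Readout.
Vendor Readout starts exactly when Sprint Readout ends (back-to-back, no overlap) — done with Sprint Readout.
Research Briefing starts after Vendor Readout ends.

Design Debrief & Kickoff Meeting, Kickoff Meeting & Pricing Standup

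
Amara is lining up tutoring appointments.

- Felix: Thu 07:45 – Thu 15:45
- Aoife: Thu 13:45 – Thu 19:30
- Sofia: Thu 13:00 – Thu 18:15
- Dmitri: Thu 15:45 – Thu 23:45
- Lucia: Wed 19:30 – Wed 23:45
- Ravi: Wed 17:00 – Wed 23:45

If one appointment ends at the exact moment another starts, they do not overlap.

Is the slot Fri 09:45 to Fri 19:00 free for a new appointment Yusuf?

Yes — the slot is free

Ravi: ends Wed 23:45 at or before Yusuf starts Fri 09:45 → clear.
Lucia: ends Wed 23:45 at or before Yusuf starts Fri 09:45 → clear.
Felix: ends Thu 15:45 at or before Yusuf starts Fri 09:45 → clear.
Sofia: ends Thu 18:15 at or before Yusuf starts Fri 09:45 → clear.
Aoife: ends Thu 19:30 at or before Yusuf starts Fri 09:45 → clear.
Dmitri: ends Thu 23:45 at or before Yusuf starts Fri 09:45 → clear.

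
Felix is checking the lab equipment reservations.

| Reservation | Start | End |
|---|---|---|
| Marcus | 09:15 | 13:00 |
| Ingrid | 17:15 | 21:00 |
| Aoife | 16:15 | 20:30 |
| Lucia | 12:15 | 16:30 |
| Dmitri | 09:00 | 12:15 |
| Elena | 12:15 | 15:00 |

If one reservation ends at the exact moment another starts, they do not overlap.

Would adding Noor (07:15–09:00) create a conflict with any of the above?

No — it doesn't clash with anything

Dmitri: starts 09:00 at or after Noor ends 09:00 → clear.
Marcus: starts 09:15 at or after Noor ends 09:00 → clear.
Lucia: starts 12:15 at or after Noor ends 09:00 → clear.
Elena: starts 12:15 at or after Noor ends 09:00 → clear.
Aoife: starts 16:15 at or after Noor ends 09:00 → clear.
Ingrid: starts 17:15 at or after Noor ends 09:00 → clear.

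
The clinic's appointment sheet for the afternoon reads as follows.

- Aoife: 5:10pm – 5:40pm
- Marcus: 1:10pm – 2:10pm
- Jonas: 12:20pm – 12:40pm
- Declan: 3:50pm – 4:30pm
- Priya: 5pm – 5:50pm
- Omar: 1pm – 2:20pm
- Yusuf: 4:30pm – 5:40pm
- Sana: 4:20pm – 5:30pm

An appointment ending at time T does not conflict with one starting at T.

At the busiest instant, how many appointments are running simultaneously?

4

Sort all start/end points and keep a running count:
12:20pm start Jonas → 1
12:40pm end Jonas → 0
1pm start Omar → 1
1:10pm start Marcus → 2
2:10pm end Marcus → 1
2:20pm end Omar → 0
3:50pm start Declan → 1
4:20pm start Sana → 2
4:30pm end Declan → 1
4:30pm start Yusuf → 2
5pm start Priya → 3
5:10pm start Aoife → 4
5:30pm end Sana → 3
5:40pm end Aoife → 2
5:40pm end Yusuf → 1
5:50pm end Priya → 0
Peak is 4, at 5:10pm (Aoife, Priya, Sana, Yusuf).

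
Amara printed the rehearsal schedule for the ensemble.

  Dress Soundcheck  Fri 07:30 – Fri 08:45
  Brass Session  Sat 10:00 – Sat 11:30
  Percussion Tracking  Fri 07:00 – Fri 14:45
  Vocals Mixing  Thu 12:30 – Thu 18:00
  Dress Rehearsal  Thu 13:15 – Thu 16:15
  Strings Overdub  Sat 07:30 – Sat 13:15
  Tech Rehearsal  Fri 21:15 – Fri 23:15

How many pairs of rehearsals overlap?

3

Check each pair: they overlap iff neither finishes before the other starts.
Sorted by start: Vocals Mixing, Dress Rehearsal, Percussion Tracking, Dress Soundcheck, Tech Rehearsal, Strings Overdub, Brass Session.
Dress Rehearsal starts before Vocals Mixing ends → Vocals Mixing and Dress Rehearsal overlap.
Percussion Tracking starts after Vocals Mixing ends, so nothing later overlaps Vocals Mixing either.
Percussion Tracking starts after Dress Rehearsal ends, so nothing later overlaps Dress Rehearsal either.
Dress Soundcheck starts before Percussion Tracking ends → Percussion Tracking and Dress Soundcheck overlap.
Tech Rehearsal starts after Percussion Tracking ends, so nothing later overlaps Percussion Tracking either.
Tech Rehearsal starts after Dress Soundcheck ends, so nothing later overlaps Dress Soundcheck either.
Strings Overdub starts after Tech Rehearsal ends, so nothing later overlaps Tech Rehearsal either.
Brass Session starts before Strings Overdub ends → Strings Overdub and Brass Session overlap.
Overlapping pairs: Brass Session & Strings Overdub, Dress Rehearsal & Vocals Mixing, Dress Soundcheck & Percussion Tracking — 3 in total.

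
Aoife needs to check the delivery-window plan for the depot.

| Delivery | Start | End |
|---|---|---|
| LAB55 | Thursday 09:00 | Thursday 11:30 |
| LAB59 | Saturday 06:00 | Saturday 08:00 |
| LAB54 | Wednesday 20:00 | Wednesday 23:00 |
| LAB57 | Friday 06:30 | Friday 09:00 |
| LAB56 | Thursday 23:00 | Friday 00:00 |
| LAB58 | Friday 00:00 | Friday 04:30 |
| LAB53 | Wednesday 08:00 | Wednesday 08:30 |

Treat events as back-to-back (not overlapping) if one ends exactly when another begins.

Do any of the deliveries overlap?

No

Sorted by start: LAB53, LAB54, LAB55, LAB56, LAB58, LAB57, LAB59.
LAB54 starts after LAB53 ends, so nothing later overlaps LAB53 either.
LAB55 starts after LAB54 ends, so nothing later overlaps LAB54 either.
LAB56 starts after LAB55 ends, so nothing later overlaps LAB55 either.
LAB58 starts exactly when LAB56 ends (back-to-back, no overlap), so nothing later overlaps LAB56 either.
LAB57 starts after LAB58 ends, so nothing later overlaps LAB58 either.
LAB59 starts after LAB57 ends.
Every pair is clear; the schedule has no overlaps.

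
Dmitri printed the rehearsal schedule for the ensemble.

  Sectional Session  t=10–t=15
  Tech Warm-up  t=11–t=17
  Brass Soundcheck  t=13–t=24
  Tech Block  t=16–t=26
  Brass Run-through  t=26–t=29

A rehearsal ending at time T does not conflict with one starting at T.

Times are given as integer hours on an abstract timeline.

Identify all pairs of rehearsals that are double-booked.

Brass Soundcheck & Sectional Session, Brass Soundcheck & Tech Block, Brass Soundcheck & Tech Warm-up, Sectional Session & Tech Warm-up, Tech Block & Tech Warm-up

Check each pair: they overlap iff neither finishes before the other starts.
Sorted by start: Sectional Session, Tech Warm-up, Brass Soundcheck, Tech Block, Brass Run-through.
Tech Warm-up starts before Sectional Session ends → Sectional Session and Tech Warm-up overlap.
Brass Soundcheck starts before Sectional Session ends → Sectional Session and Brass Soundcheck overlap.
Tech Block starts after Sectional Session ends; Sectional Session is clear from here.
Brass Soundcheck starts before Tech Warm-up ends → Tech Warm-up and Brass Soundcheck overlap.
Tech Block starts before Tech Warm-up ends → Tech Warm-up and Tech Block overlap.
Brass Run-through starts after Tech Warm-up ends.
Tech Block starts before Brass Soundcheck ends → Brass Soundcheck and Tech Block overlap.
Brass Run-through starts after Brass Soundcheck ends.
Brass Run-through starts exactly when Tech Block ends (back-to-back, no overlap).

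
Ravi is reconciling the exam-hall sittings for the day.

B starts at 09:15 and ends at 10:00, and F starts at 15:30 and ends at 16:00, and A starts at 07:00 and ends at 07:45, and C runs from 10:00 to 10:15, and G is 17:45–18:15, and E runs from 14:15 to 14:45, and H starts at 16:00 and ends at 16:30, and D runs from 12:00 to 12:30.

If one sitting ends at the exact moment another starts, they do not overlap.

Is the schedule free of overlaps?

Check each pair: they overlap iff neither finishes before the other starts.
Sorted by start: A, B, C, D, E, F, H, G.
B starts after A ends; A is clear from here.
C starts exactly when B ends (back-to-back, no overlap); B is clear from here.
D starts after C ends; C is clear from here.
E starts after D ends; D is clear from here.
F starts after E ends; E is clear from here.
H starts exactly when F ends (back-to-back, no overlap); F is clear from here.
G starts after H ends.
Every pair is clear; the schedule has no overlaps.

Yes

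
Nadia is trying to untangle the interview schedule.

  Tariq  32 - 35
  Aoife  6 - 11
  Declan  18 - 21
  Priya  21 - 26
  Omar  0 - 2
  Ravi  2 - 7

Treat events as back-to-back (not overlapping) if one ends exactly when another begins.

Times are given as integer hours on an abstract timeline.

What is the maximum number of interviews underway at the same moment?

2

Sort all start/end points and keep a running count:
0 start Omar → 1
2 end Omar → 0
2 start Ravi → 1
6 start Aoife → 2
7 end Ravi → 1
11 end Aoife → 0
18 start Declan → 1
21 end Declan → 0
21 start Priya → 1
26 end Priya → 0
32 start Tariq → 1
35 end Tariq → 0
Peak is 2, at 6 (Aoife, Ravi).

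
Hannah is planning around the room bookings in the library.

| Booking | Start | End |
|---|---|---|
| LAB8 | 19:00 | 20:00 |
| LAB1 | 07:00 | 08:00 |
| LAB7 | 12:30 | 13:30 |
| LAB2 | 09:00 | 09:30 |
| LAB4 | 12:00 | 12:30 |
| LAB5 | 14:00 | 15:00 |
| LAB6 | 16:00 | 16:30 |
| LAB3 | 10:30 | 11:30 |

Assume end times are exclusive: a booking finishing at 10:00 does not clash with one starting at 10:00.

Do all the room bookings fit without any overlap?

Sorted by start: LAB1, LAB2, LAB3, LAB4, LAB7, LAB5, LAB6, LAB8.
LAB2 starts after LAB1 ends — done with LAB1.
LAB3 starts after LAB2 ends — done with LAB2.
LAB4 starts after LAB3 ends — done with LAB3.
LAB7 starts exactly when LAB4 ends (back-to-back, no overlap) — done with LAB4.
LAB5 starts after LAB7 ends — done with LAB7.
LAB6 starts after LAB5 ends — done with LAB5.
LAB8 starts after LAB6 ends.
Every pair is clear; the schedule has no overlaps.

Yes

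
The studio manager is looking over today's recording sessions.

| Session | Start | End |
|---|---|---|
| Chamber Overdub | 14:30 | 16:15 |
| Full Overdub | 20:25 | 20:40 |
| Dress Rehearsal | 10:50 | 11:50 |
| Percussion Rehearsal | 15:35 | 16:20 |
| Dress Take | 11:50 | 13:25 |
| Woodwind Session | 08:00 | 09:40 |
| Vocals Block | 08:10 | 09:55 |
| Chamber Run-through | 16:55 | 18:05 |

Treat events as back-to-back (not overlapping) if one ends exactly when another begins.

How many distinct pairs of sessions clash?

Sorted by start: Woodwind Session, Vocals Block, Dress Rehearsal, Dress Take, Chamber Overdub, Percussion Rehearsal, Chamber Run-through, Full Overdub.
Vocals Block starts before Woodwind Session ends → Woodwind Session and Vocals Block overlap.
Dress Rehearsal starts after Woodwind Session ends — done with Woodwind Session.
Dress Rehearsal starts after Vocals Block ends — done with Vocals Block.
Dress Take starts exactly when Dress Rehearsal ends (back-to-back, no overlap) — done with Dress Rehearsal.
Chamber Overdub starts after Dress Take ends — done with Dress Take.
Percussion Rehearsal starts before Chamber Overdub ends → Chamber Overdub and Percussion Rehearsal overlap.
Chamber Run-through starts after Chamber Overdub ends — done with Chamber Overdub.
Chamber Run-through starts after Percussion Rehearsal ends — done with Percussion Rehearsal.
Full Overdub starts after Chamber Run-through ends.
Overlapping pairs: Chamber Overdub & Percussion Rehearsal, Vocals Block & Woodwind Session — 2 in total.

2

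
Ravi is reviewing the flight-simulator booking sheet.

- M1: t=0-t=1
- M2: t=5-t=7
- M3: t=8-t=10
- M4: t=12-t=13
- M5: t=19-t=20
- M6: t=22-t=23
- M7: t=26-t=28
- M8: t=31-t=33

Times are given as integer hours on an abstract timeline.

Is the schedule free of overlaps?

Sorted by start: M1, M2, M3, M4, M5, M6, M7, M8.
M2 starts after M1 ends, so nothing later overlaps M1 either.
M3 starts after M2 ends, so nothing later overlaps M2 either.
M4 starts after M3 ends, so nothing later overlaps M3 either.
M5 starts after M4 ends, so nothing later overlaps M4 either.
M6 starts after M5 ends, so nothing later overlaps M5 either.
M7 starts after M6 ends, so nothing later overlaps M6 either.
M8 starts after M7 ends.
Every pair is clear; the schedule has no overlaps.

Yes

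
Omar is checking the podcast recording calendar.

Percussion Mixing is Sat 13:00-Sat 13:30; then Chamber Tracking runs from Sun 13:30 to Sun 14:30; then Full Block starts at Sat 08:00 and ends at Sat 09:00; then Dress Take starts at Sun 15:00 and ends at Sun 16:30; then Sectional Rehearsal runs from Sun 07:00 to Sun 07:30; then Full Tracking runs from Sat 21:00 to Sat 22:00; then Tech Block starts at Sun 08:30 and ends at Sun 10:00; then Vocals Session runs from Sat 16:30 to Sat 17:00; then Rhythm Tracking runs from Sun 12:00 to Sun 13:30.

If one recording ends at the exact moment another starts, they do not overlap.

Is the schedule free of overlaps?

Check each pair: they overlap iff neither finishes before the other starts.
Sorted by start: Full Block, Percussion Mixing, Vocals Session, Full Tracking, Sectional Rehearsal, Tech Block, Rhythm Tracking, Chamber Tracking, Dress Take.
Percussion Mixing starts after Full Block ends; Full Block is clear from here.
Vocals Session starts after Percussion Mixing ends; Percussion Mixing is clear from here.
Full Tracking starts after Vocals Session ends; Vocals Session is clear from here.
Sectional Rehearsal starts after Full Tracking ends; Full Tracking is clear from here.
Tech Block starts after Sectional Rehearsal ends; Sectional Rehearsal is clear from here.
Rhythm Tracking starts after Tech Block ends; Tech Block is clear from here.
Chamber Tracking starts exactly when Rhythm Tracking ends (back-to-back, no overlap); Rhythm Tracking is clear from here.
Dress Take starts after Chamber Tracking ends.
Every pair is clear; the schedule has no overlaps.

Yes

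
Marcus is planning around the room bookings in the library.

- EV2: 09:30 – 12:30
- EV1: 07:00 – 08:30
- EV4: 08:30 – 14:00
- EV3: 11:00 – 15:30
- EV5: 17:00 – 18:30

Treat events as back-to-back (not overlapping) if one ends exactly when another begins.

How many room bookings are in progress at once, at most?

3

Walk through starts and ends in time order (an end at T is processed before a start at T):
07:00 start EV1 → 1
08:30 end EV1 → 0
08:30 start EV4 → 1
09:30 start EV2 → 2
11:00 start EV3 → 3
12:30 end EV2 → 2
14:00 end EV4 → 1
15:30 end EV3 → 0
17:00 start EV5 → 1
18:30 end EV5 → 0
Peak is 3, at 11:00 (EV2, EV3, EV4).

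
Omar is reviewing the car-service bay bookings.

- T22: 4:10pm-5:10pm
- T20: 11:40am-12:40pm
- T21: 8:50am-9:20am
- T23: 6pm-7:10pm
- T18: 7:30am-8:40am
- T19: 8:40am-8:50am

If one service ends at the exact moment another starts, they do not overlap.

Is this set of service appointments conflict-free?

Yes

Sorted by start: T18, T19, T21, T20, T22, T23.
T19 starts exactly when T18 ends (back-to-back, no overlap); T18 is clear from here.
T21 starts exactly when T19 ends (back-to-back, no overlap); T19 is clear from here.
T20 starts after T21 ends; T21 is clear from here.
T22 starts after T20 ends; T20 is clear from here.
T23 starts after T22 ends.
Every pair is clear; the schedule has no overlaps.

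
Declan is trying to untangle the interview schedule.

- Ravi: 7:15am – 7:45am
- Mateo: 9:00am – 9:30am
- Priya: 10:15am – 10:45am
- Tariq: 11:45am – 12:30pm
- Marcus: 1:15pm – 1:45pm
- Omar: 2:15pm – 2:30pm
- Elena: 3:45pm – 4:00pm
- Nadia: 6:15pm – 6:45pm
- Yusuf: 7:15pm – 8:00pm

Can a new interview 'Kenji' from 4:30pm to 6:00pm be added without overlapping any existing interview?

Ravi: ends 7:45am at or before Kenji starts 4:30pm → clear.
Mateo: ends 9:30am at or before Kenji starts 4:30pm → clear.
Priya: ends 10:45am at or before Kenji starts 4:30pm → clear.
Tariq: ends 12:30pm at or before Kenji starts 4:30pm → clear.
Marcus: ends 1:45pm at or before Kenji starts 4:30pm → clear.
Omar: ends 2:30pm at or before Kenji starts 4:30pm → clear.
Elena: ends 4:00pm at or before Kenji starts 4:30pm → clear.
Nadia: starts 6:15pm at or after Kenji ends 6:00pm → clear.
Yusuf: starts 7:15pm at or after Kenji ends 6:00pm → clear.

Yes — the slot is free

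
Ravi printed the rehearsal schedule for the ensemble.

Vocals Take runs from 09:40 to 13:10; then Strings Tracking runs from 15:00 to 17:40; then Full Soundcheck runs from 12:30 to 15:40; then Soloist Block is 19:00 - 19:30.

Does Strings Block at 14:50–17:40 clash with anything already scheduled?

Yes — it overlaps Full Soundcheck, Strings Tracking

Vocals Take: ends 13:10 at or before Strings Block starts 14:50 → clear.
Full Soundcheck: starts 12:30 before Strings Block ends 17:40, and ends 15:40 after Strings Block starts 14:50 → overlap.
Strings Tracking: starts 15:00 before Strings Block ends 17:40, and ends 17:40 after Strings Block starts 14:50 → overlap.
Soloist Block: starts 19:00 at or after Strings Block ends 17:40 → clear.
Strings Block overlaps Full Soundcheck, Strings Tracking.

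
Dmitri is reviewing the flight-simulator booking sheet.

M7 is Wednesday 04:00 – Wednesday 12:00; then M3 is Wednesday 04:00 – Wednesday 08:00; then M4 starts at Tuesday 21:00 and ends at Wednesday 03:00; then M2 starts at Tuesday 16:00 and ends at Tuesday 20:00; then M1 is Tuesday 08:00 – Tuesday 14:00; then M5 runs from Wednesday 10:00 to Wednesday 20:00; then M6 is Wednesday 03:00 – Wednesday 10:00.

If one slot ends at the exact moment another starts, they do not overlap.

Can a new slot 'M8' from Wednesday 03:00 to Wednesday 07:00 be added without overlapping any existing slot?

M1: ends Tuesday 14:00 at or before M8 starts Wednesday 03:00 → clear.
M2: ends Tuesday 20:00 at or before M8 starts Wednesday 03:00 → clear.
M4: ends Wednesday 03:00 at or before M8 starts Wednesday 03:00 → clear.
M6: starts Wednesday 03:00 before M8 ends Wednesday 07:00, and ends Wednesday 10:00 after M8 starts Wednesday 03:00 → overlap.
M3: starts Wednesday 04:00 before M8 ends Wednesday 07:00, and ends Wednesday 08:00 after M8 starts Wednesday 03:00 → overlap.
M7: starts Wednesday 04:00 before M8 ends Wednesday 07:00, and ends Wednesday 12:00 after M8 starts Wednesday 03:00 → overlap.
M5: starts Wednesday 10:00 at or after M8 ends Wednesday 07:00 → clear.
M8 overlaps M3, M6, M7.

No — it overlaps M3, M6, M7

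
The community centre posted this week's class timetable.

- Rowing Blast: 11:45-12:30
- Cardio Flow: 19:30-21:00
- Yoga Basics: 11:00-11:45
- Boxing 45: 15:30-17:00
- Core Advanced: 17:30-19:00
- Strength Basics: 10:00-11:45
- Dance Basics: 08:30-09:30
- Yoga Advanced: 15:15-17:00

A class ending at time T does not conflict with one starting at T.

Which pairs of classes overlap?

Boxing 45 & Yoga Advanced, Strength Basics & Yoga Basics

Check each pair: they overlap iff neither finishes before the other starts.
Sorted by start: Dance Basics, Strength Basics, Yoga Basics, Rowing Blast, Yoga Advanced, Boxing 45, Core Advanced, Cardio Flow.
Strength Basics starts after Dance Basics ends — done with Dance Basics.
Yoga Basics starts before Strength Basics ends → Strength Basics and Yoga Basics overlap.
Rowing Blast starts exactly when Strength Basics ends (back-to-back, no overlap) — done with Strength Basics.
Rowing Blast starts exactly when Yoga Basics ends (back-to-back, no overlap) — done with Yoga Basics.
Yoga Advanced starts after Rowing Blast ends — done with Rowing Blast.
Boxing 45 starts before Yoga Advanced ends → Yoga Advanced and Boxing 45 overlap.
Core Advanced starts after Yoga Advanced ends — done with Yoga Advanced.
Core Advanced starts after Boxing 45 ends — done with Boxing 45.
Cardio Flow starts after Core Advanced ends.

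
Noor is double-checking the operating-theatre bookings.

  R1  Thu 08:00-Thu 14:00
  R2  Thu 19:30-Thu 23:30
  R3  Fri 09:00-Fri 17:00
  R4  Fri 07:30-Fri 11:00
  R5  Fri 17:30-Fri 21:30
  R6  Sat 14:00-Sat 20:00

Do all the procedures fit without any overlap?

No

Sorted by start: R1, R2, R4, R3, R5, R6.
R2 starts after R1 ends — done with R1.
R4 starts after R2 ends — done with R2.
R3 starts before R4 ends → R4 and R3 overlap.
That's a conflict, so the schedule is not conflict-free.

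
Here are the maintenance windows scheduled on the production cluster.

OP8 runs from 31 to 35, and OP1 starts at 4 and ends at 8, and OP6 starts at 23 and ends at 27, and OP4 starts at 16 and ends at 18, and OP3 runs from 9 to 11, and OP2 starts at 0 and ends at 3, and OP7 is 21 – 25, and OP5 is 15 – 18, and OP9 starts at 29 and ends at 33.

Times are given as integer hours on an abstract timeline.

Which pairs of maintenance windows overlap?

Check each pair: they overlap iff neither finishes before the other starts.
Sorted by start: OP2, OP1, OP3, OP5, OP4, OP7, OP6, OP9, OP8.
OP1 starts after OP2 ends — done with OP2.
OP3 starts after OP1 ends — done with OP1.
OP5 starts after OP3 ends — done with OP3.
OP4 starts before OP5 ends → OP5 and OP4 overlap.
OP7 starts after OP5 ends — done with OP5.
OP7 starts after OP4 ends — done with OP4.
OP6 starts before OP7 ends → OP7 and OP6 overlap.
OP9 starts after OP7 ends — done with OP7.
OP9 starts after OP6 ends — done with OP6.
OP8 starts before OP9 ends → OP9 and OP8 overlap.

OP4 & OP5, OP6 & OP7, OP8 & OP9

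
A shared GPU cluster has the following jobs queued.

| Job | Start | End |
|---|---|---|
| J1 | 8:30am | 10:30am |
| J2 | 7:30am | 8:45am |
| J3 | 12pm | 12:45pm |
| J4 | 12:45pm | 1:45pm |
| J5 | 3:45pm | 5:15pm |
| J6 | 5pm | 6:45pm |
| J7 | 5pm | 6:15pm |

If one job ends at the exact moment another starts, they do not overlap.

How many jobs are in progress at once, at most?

3

Sweep the timeline, counting +1 at each start and −1 at each end (ends before starts at a tie):
7:30am start J2 → 1
8:30am start J1 → 2
8:45am end J2 → 1
10:30am end J1 → 0
12pm start J3 → 1
12:45pm end J3 → 0
12:45pm start J4 → 1
1:45pm end J4 → 0
3:45pm start J5 → 1
5pm start J6 → 2
5pm start J7 → 3
5:15pm end J5 → 2
6:15pm end J7 → 1
6:45pm end J6 → 0
Peak is 3, at 5pm (J5, J6, J7).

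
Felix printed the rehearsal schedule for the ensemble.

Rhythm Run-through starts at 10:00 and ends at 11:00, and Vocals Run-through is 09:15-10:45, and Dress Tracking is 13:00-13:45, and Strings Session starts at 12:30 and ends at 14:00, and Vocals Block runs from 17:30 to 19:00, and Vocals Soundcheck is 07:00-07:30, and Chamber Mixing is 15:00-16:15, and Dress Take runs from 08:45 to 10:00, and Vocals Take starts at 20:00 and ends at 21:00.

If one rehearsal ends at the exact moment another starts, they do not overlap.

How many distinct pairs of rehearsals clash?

Sorted by start: Vocals Soundcheck, Dress Take, Vocals Run-through, Rhythm Run-through, Strings Session, Dress Tracking, Chamber Mixing, Vocals Block, Vocals Take.
Dress Take starts after Vocals Soundcheck ends; Vocals Soundcheck is clear from here.
Vocals Run-through starts before Dress Take ends → Dress Take and Vocals Run-through overlap.
Rhythm Run-through starts exactly when Dress Take ends (back-to-back, no overlap); Dress Take is clear from here.
Rhythm Run-through starts before Vocals Run-through ends → Vocals Run-through and Rhythm Run-through overlap.
Strings Session starts after Vocals Run-through ends; Vocals Run-through is clear from here.
Strings Session starts after Rhythm Run-through ends; Rhythm Run-through is clear from here.
Dress Tracking starts before Strings Session ends → Strings Session and Dress Tracking overlap.
Chamber Mixing starts after Strings Session ends; Strings Session is clear from here.
Chamber Mixing starts after Dress Tracking ends; Dress Tracking is clear from here.
Vocals Block starts after Chamber Mixing ends; Chamber Mixing is clear from here.
Vocals Take starts after Vocals Block ends.
Overlapping pairs: Dress Take & Vocals Run-through, Dress Tracking & Strings Session, Rhythm Run-through & Vocals Run-through — 3 in total.

3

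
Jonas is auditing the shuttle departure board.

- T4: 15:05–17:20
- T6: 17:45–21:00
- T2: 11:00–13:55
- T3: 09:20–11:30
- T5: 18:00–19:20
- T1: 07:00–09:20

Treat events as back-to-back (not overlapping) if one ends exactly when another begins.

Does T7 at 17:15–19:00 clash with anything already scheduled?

T1: ends 09:20 at or before T7 starts 17:15 → clear.
T3: ends 11:30 at or before T7 starts 17:15 → clear.
T2: ends 13:55 at or before T7 starts 17:15 → clear.
T4: starts 15:05 before T7 ends 19:00, and ends 17:20 after T7 starts 17:15 → overlap.
T6: starts 17:45 before T7 ends 19:00, and ends 21:00 after T7 starts 17:15 → overlap.
T5: starts 18:00 before T7 ends 19:00, and ends 19:20 after T7 starts 17:15 → overlap.
T7 overlaps T4, T5, T6.

Yes — it overlaps T4, T5, T6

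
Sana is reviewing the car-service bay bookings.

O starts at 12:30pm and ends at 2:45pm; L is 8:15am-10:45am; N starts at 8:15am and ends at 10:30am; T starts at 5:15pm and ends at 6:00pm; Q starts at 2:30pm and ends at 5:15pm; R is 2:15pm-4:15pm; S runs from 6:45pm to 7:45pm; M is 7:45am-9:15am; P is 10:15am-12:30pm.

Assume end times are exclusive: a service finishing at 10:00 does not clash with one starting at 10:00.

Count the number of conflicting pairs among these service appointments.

8

Sorted by start: M, L, N, P, O, R, Q, T, S.
L starts before M ends → M and L overlap.
N starts before M ends → M and N overlap.
P starts after M ends — done with M.
N starts before L ends → L and N overlap.
P starts before L ends → L and P overlap.
O starts after L ends — done with L.
P starts before N ends → N and P overlap.
O starts after N ends — done with N.
O starts exactly when P ends (back-to-back, no overlap) — done with P.
R starts before O ends → O and R overlap.
Q starts before O ends → O and Q overlap.
T starts after O ends — done with O.
Q starts before R ends → R and Q overlap.
T starts after R ends — done with R.
T starts exactly when Q ends (back-to-back, no overlap) — done with Q.
S starts after T ends.
Overlapping pairs: L & M, L & N, L & P, M & N, N & P, O & Q, O & R, Q & R — 8 in total.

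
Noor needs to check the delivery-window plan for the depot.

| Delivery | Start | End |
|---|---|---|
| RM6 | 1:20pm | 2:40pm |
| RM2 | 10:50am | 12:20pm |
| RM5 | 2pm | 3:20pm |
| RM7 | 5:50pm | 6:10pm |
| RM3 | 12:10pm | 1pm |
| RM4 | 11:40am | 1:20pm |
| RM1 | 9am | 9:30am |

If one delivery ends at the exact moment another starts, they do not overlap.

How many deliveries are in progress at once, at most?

3

Sort all start/end points and keep a running count:
9am start RM1 → 1
9:30am end RM1 → 0
10:50am start RM2 → 1
11:40am start RM4 → 2
12:10pm start RM3 → 3
12:20pm end RM2 → 2
1pm end RM3 → 1
1:20pm end RM4 → 0
1:20pm start RM6 → 1
2pm start RM5 → 2
2:40pm end RM6 → 1
3:20pm end RM5 → 0
5:50pm start RM7 → 1
6:10pm end RM7 → 0
Peak is 3, at 12:10pm (RM2, RM3, RM4).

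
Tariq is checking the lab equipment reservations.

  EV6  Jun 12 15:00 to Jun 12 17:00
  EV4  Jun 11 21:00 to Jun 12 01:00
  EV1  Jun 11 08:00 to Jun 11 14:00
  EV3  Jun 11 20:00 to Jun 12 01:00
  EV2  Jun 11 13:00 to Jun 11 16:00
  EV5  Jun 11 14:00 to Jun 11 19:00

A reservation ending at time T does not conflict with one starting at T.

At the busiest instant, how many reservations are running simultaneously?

2

Sort all start/end points and keep a running count:
Jun 11 08:00 start EV1 → 1
Jun 11 13:00 start EV2 → 2
Jun 11 14:00 end EV1 → 1
Jun 11 14:00 start EV5 → 2
Jun 11 16:00 end EV2 → 1
Jun 11 19:00 end EV5 → 0
Jun 11 20:00 start EV3 → 1
Jun 11 21:00 start EV4 → 2
Jun 12 01:00 end EV3 → 1
Jun 12 01:00 end EV4 → 0
Jun 12 15:00 start EV6 → 1
Jun 12 17:00 end EV6 → 0
Peak is 2, at Jun 11 13:00 (EV1, EV2).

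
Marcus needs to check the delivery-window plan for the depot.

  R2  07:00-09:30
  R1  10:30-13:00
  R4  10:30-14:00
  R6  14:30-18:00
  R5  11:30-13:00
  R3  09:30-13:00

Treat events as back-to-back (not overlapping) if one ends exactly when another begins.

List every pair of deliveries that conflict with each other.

R1 & R3, R1 & R4, R1 & R5, R3 & R4, R3 & R5, R4 & R5

Check each pair: they overlap iff neither finishes before the other starts.
Sorted by start: R2, R3, R1, R4, R5, R6.
R3 starts exactly when R2 ends (back-to-back, no overlap), so nothing later overlaps R2 either.
R1 starts before R3 ends → R3 and R1 overlap.
R4 starts before R3 ends → R3 and R4 overlap.
R5 starts before R3 ends → R3 and R5 overlap.
R6 starts after R3 ends.
R4 starts before R1 ends → R1 and R4 overlap.
R5 starts before R1 ends → R1 and R5 overlap.
R6 starts after R1 ends.
R5 starts before R4 ends → R4 and R5 overlap.
R6 starts after R4 ends.
R6 starts after R5 ends.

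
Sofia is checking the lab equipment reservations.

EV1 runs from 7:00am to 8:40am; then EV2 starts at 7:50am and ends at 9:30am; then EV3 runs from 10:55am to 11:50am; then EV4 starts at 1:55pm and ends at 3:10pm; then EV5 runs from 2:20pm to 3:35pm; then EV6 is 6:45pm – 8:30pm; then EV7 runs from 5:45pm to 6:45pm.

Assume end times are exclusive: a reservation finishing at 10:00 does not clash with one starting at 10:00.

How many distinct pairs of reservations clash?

2

Sorted by start: EV1, EV2, EV3, EV4, EV5, EV7, EV6.
EV2 starts before EV1 ends → EV1 and EV2 overlap.
EV3 starts after EV1 ends, so EV1 has no further overlaps.
EV3 starts after EV2 ends, so EV2 has no further overlaps.
EV4 starts after EV3 ends, so EV3 has no further overlaps.
EV5 starts before EV4 ends → EV4 and EV5 overlap.
EV7 starts after EV4 ends, so EV4 has no further overlaps.
EV7 starts after EV5 ends, so EV5 has no further overlaps.
EV6 starts exactly when EV7 ends (back-to-back, no overlap).
Overlapping pairs: EV1 & EV2, EV4 & EV5 — 2 in total.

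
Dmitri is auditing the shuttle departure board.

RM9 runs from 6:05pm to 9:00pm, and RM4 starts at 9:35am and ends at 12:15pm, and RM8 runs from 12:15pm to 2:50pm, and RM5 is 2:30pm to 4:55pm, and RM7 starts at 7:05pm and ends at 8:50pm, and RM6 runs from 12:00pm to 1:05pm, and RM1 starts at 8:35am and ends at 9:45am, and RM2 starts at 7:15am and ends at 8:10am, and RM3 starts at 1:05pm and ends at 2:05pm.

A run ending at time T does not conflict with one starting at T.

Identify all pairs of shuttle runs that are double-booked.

Sorted by start: RM2, RM1, RM4, RM6, RM8, RM3, RM5, RM9, RM7.
RM1 starts after RM2 ends, so RM2 has no further overlaps.
RM4 starts before RM1 ends → RM1 and RM4 overlap.
RM6 starts after RM1 ends, so RM1 has no further overlaps.
RM6 starts before RM4 ends → RM4 and RM6 overlap.
RM8 starts exactly when RM4 ends (back-to-back, no overlap), so RM4 has no further overlaps.
RM8 starts before RM6 ends → RM6 and RM8 overlap.
RM3 starts exactly when RM6 ends (back-to-back, no overlap), so RM6 has no further overlaps.
RM3 starts before RM8 ends → RM8 and RM3 overlap.
RM5 starts before RM8 ends → RM8 and RM5 overlap.
RM9 starts after RM8 ends, so RM8 has no further overlaps.
RM5 starts after RM3 ends, so RM3 has no further overlaps.
RM9 starts after RM5 ends, so RM5 has no further overlaps.
RM7 starts before RM9 ends → RM9 and RM7 overlap.

RM1 & RM4, RM3 & RM8, RM4 & RM6, RM5 & RM8, RM6 & RM8, RM7 & RM9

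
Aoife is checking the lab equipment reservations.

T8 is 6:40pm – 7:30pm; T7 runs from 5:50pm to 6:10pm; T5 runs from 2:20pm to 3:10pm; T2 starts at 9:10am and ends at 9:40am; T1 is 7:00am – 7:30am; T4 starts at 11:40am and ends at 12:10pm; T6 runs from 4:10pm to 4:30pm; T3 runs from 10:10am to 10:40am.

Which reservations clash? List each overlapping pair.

Sorted by start: T1, T2, T3, T4, T5, T6, T7, T8.
T2 starts after T1 ends, so T1 has no further overlaps.
T3 starts after T2 ends, so T2 has no further overlaps.
T4 starts after T3 ends, so T3 has no further overlaps.
T5 starts after T4 ends, so T4 has no further overlaps.
T6 starts after T5 ends, so T5 has no further overlaps.
T7 starts after T6 ends, so T6 has no further overlaps.
T8 starts after T7 ends.

none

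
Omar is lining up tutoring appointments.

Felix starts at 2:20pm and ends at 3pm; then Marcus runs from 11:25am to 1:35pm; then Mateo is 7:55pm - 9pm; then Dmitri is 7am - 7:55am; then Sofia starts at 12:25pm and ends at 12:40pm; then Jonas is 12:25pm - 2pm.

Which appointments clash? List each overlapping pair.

Jonas & Marcus, Jonas & Sofia, Marcus & Sofia

Sorted by start: Dmitri, Marcus, Sofia, Jonas, Felix, Mateo.
Marcus starts after Dmitri ends — done with Dmitri.
Sofia starts before Marcus ends → Marcus and Sofia overlap.
Jonas starts before Marcus ends → Marcus and Jonas overlap.
Felix starts after Marcus ends — done with Marcus.
Jonas starts before Sofia ends → Sofia and Jonas overlap.
Felix starts after Sofia ends — done with Sofia.
Felix starts after Jonas ends — done with Jonas.
Mateo starts after Felix ends.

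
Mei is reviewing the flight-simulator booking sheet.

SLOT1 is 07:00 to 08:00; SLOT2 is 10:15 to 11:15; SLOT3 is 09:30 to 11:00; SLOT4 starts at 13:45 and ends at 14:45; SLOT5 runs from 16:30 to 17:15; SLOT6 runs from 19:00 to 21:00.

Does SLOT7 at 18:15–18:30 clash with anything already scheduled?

No — it doesn't clash with anything

SLOT1: ends 08:00 at or before SLOT7 starts 18:15 → clear.
SLOT3: ends 11:00 at or before SLOT7 starts 18:15 → clear.
SLOT2: ends 11:15 at or before SLOT7 starts 18:15 → clear.
SLOT4: ends 14:45 at or before SLOT7 starts 18:15 → clear.
SLOT5: ends 17:15 at or before SLOT7 starts 18:15 → clear.
SLOT6: starts 19:00 at or after SLOT7 ends 18:30 → clear.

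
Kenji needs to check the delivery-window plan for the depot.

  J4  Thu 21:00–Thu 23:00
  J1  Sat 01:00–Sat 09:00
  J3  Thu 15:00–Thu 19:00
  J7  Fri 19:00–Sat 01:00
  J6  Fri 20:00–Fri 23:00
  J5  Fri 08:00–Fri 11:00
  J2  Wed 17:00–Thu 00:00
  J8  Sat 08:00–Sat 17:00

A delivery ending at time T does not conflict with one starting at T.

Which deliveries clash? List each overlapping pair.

Sorted by start: J2, J3, J4, J5, J7, J6, J1, J8.
J3 starts after J2 ends; J2 is clear from here.
J4 starts after J3 ends; J3 is clear from here.
J5 starts after J4 ends; J4 is clear from here.
J7 starts after J5 ends; J5 is clear from here.
J6 starts before J7 ends → J7 and J6 overlap.
J1 starts exactly when J7 ends (back-to-back, no overlap); J7 is clear from here.
J1 starts after J6 ends; J6 is clear from here.
J8 starts before J1 ends → J1 and J8 overlap.

J1 & J8, J6 & J7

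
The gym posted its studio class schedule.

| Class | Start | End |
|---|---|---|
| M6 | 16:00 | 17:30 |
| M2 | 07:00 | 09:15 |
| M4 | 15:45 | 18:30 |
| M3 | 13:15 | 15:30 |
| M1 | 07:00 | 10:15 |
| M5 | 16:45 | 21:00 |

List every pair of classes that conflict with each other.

M1 & M2, M4 & M5, M4 & M6, M5 & M6

Two intervals overlap when each starts before the other ends.
Sorted by start: M1, M2, M3, M4, M6, M5.
M2 starts before M1 ends → M1 and M2 overlap.
M3 starts after M1 ends — done with M1.
M3 starts after M2 ends — done with M2.
M4 starts after M3 ends — done with M3.
M6 starts before M4 ends → M4 and M6 overlap.
M5 starts before M4 ends → M4 and M5 overlap.
M5 starts before M6 ends → M6 and M5 overlap.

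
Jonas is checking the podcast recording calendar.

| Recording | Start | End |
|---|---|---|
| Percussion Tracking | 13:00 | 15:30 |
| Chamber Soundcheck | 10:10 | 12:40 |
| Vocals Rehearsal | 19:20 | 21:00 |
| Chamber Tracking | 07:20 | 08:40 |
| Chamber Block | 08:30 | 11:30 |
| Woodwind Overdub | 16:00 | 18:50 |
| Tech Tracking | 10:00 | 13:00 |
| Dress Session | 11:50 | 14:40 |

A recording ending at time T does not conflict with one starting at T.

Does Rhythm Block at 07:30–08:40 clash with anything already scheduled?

Chamber Tracking: starts 07:20 before Rhythm Block ends 08:40, and ends 08:40 after Rhythm Block starts 07:30 → overlap.
Chamber Block: starts 08:30 before Rhythm Block ends 08:40, and ends 11:30 after Rhythm Block starts 07:30 → overlap.
Tech Tracking: starts 10:00 at or after Rhythm Block ends 08:40 → clear.
Chamber Soundcheck: starts 10:10 at or after Rhythm Block ends 08:40 → clear.
Dress Session: starts 11:50 at or after Rhythm Block ends 08:40 → clear.
Percussion Tracking: starts 13:00 at or after Rhythm Block ends 08:40 → clear.
Woodwind Overdub: starts 16:00 at or after Rhythm Block ends 08:40 → clear.
Vocals Rehearsal: starts 19:20 at or after Rhythm Block ends 08:40 → clear.
Rhythm Block overlaps Chamber Block, Chamber Tracking.

Yes — it overlaps Chamber Block, Chamber Tracking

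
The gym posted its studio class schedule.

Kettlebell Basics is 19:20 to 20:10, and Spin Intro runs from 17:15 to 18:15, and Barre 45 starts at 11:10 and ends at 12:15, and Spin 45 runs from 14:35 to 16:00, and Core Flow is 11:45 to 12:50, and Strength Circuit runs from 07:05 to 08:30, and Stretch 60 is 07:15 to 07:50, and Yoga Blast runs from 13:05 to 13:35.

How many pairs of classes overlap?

2

Sorted by start: Strength Circuit, Stretch 60, Barre 45, Core Flow, Yoga Blast, Spin 45, Spin Intro, Kettlebell Basics.
Stretch 60 starts before Strength Circuit ends → Strength Circuit and Stretch 60 overlap.
Barre 45 starts after Strength Circuit ends, so nothing later overlaps Strength Circuit either.
Barre 45 starts after Stretch 60 ends, so nothing later overlaps Stretch 60 either.
Core Flow starts before Barre 45 ends → Barre 45 and Core Flow overlap.
Yoga Blast starts after Barre 45 ends, so nothing later overlaps Barre 45 either.
Yoga Blast starts after Core Flow ends, so nothing later overlaps Core Flow either.
Spin 45 starts after Yoga Blast ends, so nothing later overlaps Yoga Blast either.
Spin Intro starts after Spin 45 ends, so nothing later overlaps Spin 45 either.
Kettlebell Basics starts after Spin Intro ends.
Overlapping pairs: Barre 45 & Core Flow, Strength Circuit & Stretch 60 — 2 in total.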